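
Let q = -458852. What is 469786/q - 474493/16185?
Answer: -112662774223/3713259810 ≈ -30.341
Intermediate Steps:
469786/q - 474493/16185 = 469786/(-458852) - 474493/16185 = 469786*(-1/458852) - 474493*1/16185 = -234893/229426 - 474493/16185 = -112662774223/3713259810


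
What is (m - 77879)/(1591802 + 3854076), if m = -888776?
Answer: -966655/5445878 ≈ -0.17750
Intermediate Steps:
(m - 77879)/(1591802 + 3854076) = (-888776 - 77879)/(1591802 + 3854076) = -966655/5445878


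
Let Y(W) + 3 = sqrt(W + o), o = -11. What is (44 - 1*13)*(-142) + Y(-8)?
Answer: -4405 + I*sqrt(19) ≈ -4405.0 + 4.3589*I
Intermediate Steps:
Y(W) = -3 + sqrt(-11 + W) (Y(W) = -3 + sqrt(W - 11) = -3 + sqrt(-11 + W))
(44 - 1*13)*(-142) + Y(-8) = (44 - 1*13)*(-142) + (-3 + sqrt(-11 - 8)) = (44 - 13)*(-142) + (-3 + sqrt(-19)) = 31*(-142) + (-3 + I*sqrt(19)) = -4402 + (-3 + I*sqrt(19)) = -4405 + I*sqrt(19)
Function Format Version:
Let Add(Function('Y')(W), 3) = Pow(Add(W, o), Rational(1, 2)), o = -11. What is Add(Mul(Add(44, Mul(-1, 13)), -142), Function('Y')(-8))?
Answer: Add(-4405, Mul(I, Pow(19, Rational(1, 2)))) ≈ Add(-4405.0, Mul(4.3589, I))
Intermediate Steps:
Function('Y')(W) = Add(-3, Pow(Add(-11, W), Rational(1, 2))) (Function('Y')(W) = Add(-3, Pow(Add(W, -11), Rational(1, 2))) = Add(-3, Pow(Add(-11, W), Rational(1, 2))))
Add(Mul(Add(44, Mul(-1, 13)), -142), Function('Y')(-8)) = Add(Mul(Add(44, Mul(-1, 13)), -142), Add(-3, Pow(Add(-11, -8), Rational(1, 2)))) = Add(Mul(Add(44, -13), -142), Add(-3, Pow(-19, Rational(1, 2)))) = Add(Mul(31, -142), Add(-3, Mul(I, Pow(19, Rational(1, 2))))) = Add(-4402, Add(-3, Mul(I, Pow(19, Rational(1, 2))))) = Add(-4405, Mul(I, Pow(19, Rational(1, 2))))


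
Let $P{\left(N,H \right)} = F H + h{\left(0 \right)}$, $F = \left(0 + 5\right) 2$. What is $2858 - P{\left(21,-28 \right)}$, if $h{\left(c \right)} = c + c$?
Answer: $3138$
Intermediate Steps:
$h{\left(c \right)} = 2 c$
$F = 10$ ($F = 5 \cdot 2 = 10$)
$P{\left(N,H \right)} = 10 H$ ($P{\left(N,H \right)} = 10 H + 2 \cdot 0 = 10 H + 0 = 10 H$)
$2858 - P{\left(21,-28 \right)} = 2858 - 10 \left(-28\right) = 2858 - -280 = 2858 + 280 = 3138$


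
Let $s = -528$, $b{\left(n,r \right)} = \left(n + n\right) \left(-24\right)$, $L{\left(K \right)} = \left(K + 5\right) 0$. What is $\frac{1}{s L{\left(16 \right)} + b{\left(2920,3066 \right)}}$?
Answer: $- \frac{1}{140160} \approx -7.1347 \cdot 10^{-6}$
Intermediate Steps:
$L{\left(K \right)} = 0$ ($L{\left(K \right)} = \left(5 + K\right) 0 = 0$)
$b{\left(n,r \right)} = - 48 n$ ($b{\left(n,r \right)} = 2 n \left(-24\right) = - 48 n$)
$\frac{1}{s L{\left(16 \right)} + b{\left(2920,3066 \right)}} = \frac{1}{\left(-528\right) 0 - 140160} = \frac{1}{0 - 140160} = \frac{1}{-140160} = - \frac{1}{140160}$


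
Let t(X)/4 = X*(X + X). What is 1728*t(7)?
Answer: 677376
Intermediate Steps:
t(X) = 8*X² (t(X) = 4*(X*(X + X)) = 4*(X*(2*X)) = 4*(2*X²) = 8*X²)
1728*t(7) = 1728*(8*7²) = 1728*(8*49) = 1728*392 = 677376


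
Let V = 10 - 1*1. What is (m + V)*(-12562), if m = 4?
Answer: -163306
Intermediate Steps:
V = 9 (V = 10 - 1 = 9)
(m + V)*(-12562) = (4 + 9)*(-12562) = 13*(-12562) = -163306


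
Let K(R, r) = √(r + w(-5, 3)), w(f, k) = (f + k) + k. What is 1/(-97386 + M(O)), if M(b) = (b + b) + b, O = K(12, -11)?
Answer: -16231/1580672181 - I*√10/3161344362 ≈ -1.0268e-5 - 1.0003e-9*I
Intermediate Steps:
w(f, k) = f + 2*k
K(R, r) = √(1 + r) (K(R, r) = √(r + (-5 + 2*3)) = √(r + (-5 + 6)) = √(r + 1) = √(1 + r))
O = I*√10 (O = √(1 - 11) = √(-10) = I*√10 ≈ 3.1623*I)
M(b) = 3*b (M(b) = 2*b + b = 3*b)
1/(-97386 + M(O)) = 1/(-97386 + 3*(I*√10)) = 1/(-97386 + 3*I*√10)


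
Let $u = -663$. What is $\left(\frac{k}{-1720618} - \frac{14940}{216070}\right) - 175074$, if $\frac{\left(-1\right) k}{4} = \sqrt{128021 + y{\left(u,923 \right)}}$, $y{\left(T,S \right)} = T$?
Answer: $- \frac{3782825412}{21607} + \frac{2 \sqrt{127358}}{860309} \approx -1.7507 \cdot 10^{5}$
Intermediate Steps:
$k = - 4 \sqrt{127358}$ ($k = - 4 \sqrt{128021 - 663} = - 4 \sqrt{127358} \approx -1427.5$)
$\left(\frac{k}{-1720618} - \frac{14940}{216070}\right) - 175074 = \left(\frac{\left(-4\right) \sqrt{127358}}{-1720618} - \frac{14940}{216070}\right) - 175074 = \left(- 4 \sqrt{127358} \left(- \frac{1}{1720618}\right) - \frac{1494}{21607}\right) - 175074 = \left(\frac{2 \sqrt{127358}}{860309} - \frac{1494}{21607}\right) - 175074 = \left(- \frac{1494}{21607} + \frac{2 \sqrt{127358}}{860309}\right) - 175074 = - \frac{3782825412}{21607} + \frac{2 \sqrt{127358}}{860309}$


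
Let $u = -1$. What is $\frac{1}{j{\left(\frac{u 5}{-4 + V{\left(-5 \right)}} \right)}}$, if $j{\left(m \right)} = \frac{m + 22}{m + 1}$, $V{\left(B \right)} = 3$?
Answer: $\frac{2}{9} \approx 0.22222$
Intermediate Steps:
$j{\left(m \right)} = \frac{22 + m}{1 + m}$
$\frac{1}{j{\left(\frac{u 5}{-4 + V{\left(-5 \right)}} \right)}} = \frac{1}{\frac{1}{1 + \frac{\left(-1\right) 5}{-4 + 3}} \left(22 + \frac{\left(-1\right) 5}{-4 + 3}\right)} = \frac{1}{\frac{1}{1 - \frac{5}{-1}} \left(22 - \frac{5}{-1}\right)} = \frac{1}{\frac{1}{1 - -5} \left(22 - -5\right)} = \frac{1}{\frac{1}{1 + 5} \left(22 + 5\right)} = \frac{1}{\frac{1}{6} \cdot 27} = \frac{1}{\frac{9}{2}} = \frac{2}{9}$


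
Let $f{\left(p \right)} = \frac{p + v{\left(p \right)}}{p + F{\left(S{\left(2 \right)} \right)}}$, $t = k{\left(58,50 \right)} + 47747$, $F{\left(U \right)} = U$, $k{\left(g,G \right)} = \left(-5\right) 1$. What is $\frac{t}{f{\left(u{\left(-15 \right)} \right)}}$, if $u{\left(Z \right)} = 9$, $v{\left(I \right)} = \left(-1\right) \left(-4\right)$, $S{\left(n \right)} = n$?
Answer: $\frac{525162}{13} \approx 40397.0$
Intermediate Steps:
$k{\left(g,G \right)} = -5$
$v{\left(I \right)} = 4$
$t = 47742$ ($t = -5 + 47747 = 47742$)
$f{\left(p \right)} = \frac{4 + p}{2 + p}$ ($f{\left(p \right)} = \frac{p + 4}{p + 2} = \frac{4 + p}{2 + p}$)
$\frac{t}{f{\left(u{\left(-15 \right)} \right)}} = \frac{47742}{\frac{1}{2 + 9} \left(4 + 9\right)} = \frac{47742}{\frac{1}{11} \cdot 13} = \frac{47742}{\frac{13}{11}} = 47742 \cdot \frac{11}{13} = \frac{525162}{13}$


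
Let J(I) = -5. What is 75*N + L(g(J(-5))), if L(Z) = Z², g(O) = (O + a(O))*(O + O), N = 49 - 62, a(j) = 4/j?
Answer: 2389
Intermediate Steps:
N = -13
g(O) = 2*O*(O + 4/O) (g(O) = (O + 4/O)*(O + O) = (O + 4/O)*(2*O) = 2*O*(O + 4/O))
75*N + L(g(J(-5))) = 75*(-13) + (8 + 2*(-5)²)² = -975 + (8 + 2*25)² = -975 + (8 + 50)² = -975 + 58² = -975 + 3364 = 2389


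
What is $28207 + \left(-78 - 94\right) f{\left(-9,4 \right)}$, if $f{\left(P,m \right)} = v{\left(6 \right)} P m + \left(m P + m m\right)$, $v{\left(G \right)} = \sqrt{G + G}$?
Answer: $31647 + 12384 \sqrt{3} \approx 53097.0$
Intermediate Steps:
$v{\left(G \right)} = \sqrt{2} \sqrt{G}$ ($v{\left(G \right)} = \sqrt{2 G} = \sqrt{2} \sqrt{G}$)
$f{\left(P,m \right)} = m^{2} + P m + 2 P m \sqrt{3}$ ($f{\left(P,m \right)} = \sqrt{2} \sqrt{6} P m + \left(m P + m m\right) = 2 \sqrt{3} P m + \left(P m + m^{2}\right) = 2 P \sqrt{3} m + \left(m^{2} + P m\right) = 2 P m \sqrt{3} + \left(m^{2} + P m\right) = m^{2} + P m + 2 P m \sqrt{3}$)
$28207 + \left(-78 - 94\right) f{\left(-9,4 \right)} = 28207 + \left(-78 - 94\right) 4 \left(-9 + 4 + 2 \left(-9\right) \sqrt{3}\right) = 28207 - 172 \cdot 4 \left(-9 + 4 - 18 \sqrt{3}\right) = 28207 - 172 \cdot 4 \left(-5 - 18 \sqrt{3}\right) = 28207 - 172 \left(-20 - 72 \sqrt{3}\right) = 28207 + \left(3440 + 12384 \sqrt{3}\right) = 31647 + 12384 \sqrt{3}$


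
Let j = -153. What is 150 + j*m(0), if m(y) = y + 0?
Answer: 150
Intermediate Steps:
m(y) = y
150 + j*m(0) = 150 - 153*0 = 150 + 0 = 150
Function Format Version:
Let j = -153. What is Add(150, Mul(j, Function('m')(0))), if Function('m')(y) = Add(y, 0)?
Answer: 150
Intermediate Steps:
Function('m')(y) = y
Add(150, Mul(j, Function('m')(0))) = Add(150, Mul(-153, 0)) = Add(150, 0) = 150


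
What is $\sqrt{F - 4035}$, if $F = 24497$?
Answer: $\sqrt{20462} \approx 143.05$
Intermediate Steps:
$\sqrt{F - 4035} = \sqrt{24497 - 4035} = \sqrt{20462}$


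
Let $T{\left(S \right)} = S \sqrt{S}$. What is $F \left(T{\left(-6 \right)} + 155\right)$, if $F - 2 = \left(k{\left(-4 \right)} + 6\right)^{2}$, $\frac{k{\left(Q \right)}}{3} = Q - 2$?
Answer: $22630 - 876 i \sqrt{6} \approx 22630.0 - 2145.8 i$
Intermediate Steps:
$k{\left(Q \right)} = -6 + 3 Q$ ($k{\left(Q \right)} = 3 \left(Q - 2\right) = 3 \left(-2 + Q\right) = -6 + 3 Q$)
$T{\left(S \right)} = S^{\frac{3}{2}}$
$F = 146$ ($F = 2 + \left(\left(-6 + 3 \left(-4\right)\right) + 6\right)^{2} = 2 + \left(\left(-6 - 12\right) + 6\right)^{2} = 2 + \left(-18 + 6\right)^{2} = 2 + \left(-12\right)^{2} = 2 + 144 = 146$)
$F \left(T{\left(-6 \right)} + 155\right) = 146 \left(\left(-6\right)^{\frac{3}{2}} + 155\right) = 146 \left(- 6 i \sqrt{6} + 155\right) = 146 \left(155 - 6 i \sqrt{6}\right) = 22630 - 876 i \sqrt{6}$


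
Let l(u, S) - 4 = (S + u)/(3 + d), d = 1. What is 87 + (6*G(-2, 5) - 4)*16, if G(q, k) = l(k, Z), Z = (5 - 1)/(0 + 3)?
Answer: 559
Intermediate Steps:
Z = 4/3 ≈ 1.3333
l(u, S) = 4 + S/4 + u/4 (l(u, S) = 4 + (S + u)/(3 + 1) = 4 + (S + u)/4 = 4 + (S + u)*(1/4) = 4 + (S/4 + u/4) = 4 + S/4 + u/4)
G(q, k) = 13/3 + k/4 (G(q, k) = 4 + (1/4)*(4/3) + k/4 = 4 + 1/3 + k/4 = 13/3 + k/4)
87 + (6*G(-2, 5) - 4)*16 = 87 + (6*(13/3 + (1/4)*5) - 4)*16 = 87 + (6*(13/3 + 5/4) - 4)*16 = 87 + (6*(67/12) - 4)*16 = 87 + (67/2 - 4)*16 = 87 + (59/2)*16 = 87 + 472 = 559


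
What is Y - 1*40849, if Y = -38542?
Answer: -79391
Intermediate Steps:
Y - 1*40849 = -38542 - 1*40849 = -38542 - 40849 = -79391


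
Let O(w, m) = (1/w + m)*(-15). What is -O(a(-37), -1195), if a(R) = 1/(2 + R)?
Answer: -18450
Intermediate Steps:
O(w, m) = -15*m - 15/w (O(w, m) = (m + 1/w)*(-15) = -15*m - 15/w)
-O(a(-37), -1195) = -(-15*(-1195) - 15/(1/(2 - 37))) = -(17925 - 15/(1/(-35))) = -(17925 - 15/(-1/35)) = -(17925 - 15*(-35)) = -(17925 + 525) = -1*18450 = -18450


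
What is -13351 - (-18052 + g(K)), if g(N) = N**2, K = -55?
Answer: 1676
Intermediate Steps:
-13351 - (-18052 + g(K)) = -13351 - (-18052 + (-55)**2) = -13351 - (-18052 + 3025) = -13351 - 1*(-15027) = -13351 + 15027 = 1676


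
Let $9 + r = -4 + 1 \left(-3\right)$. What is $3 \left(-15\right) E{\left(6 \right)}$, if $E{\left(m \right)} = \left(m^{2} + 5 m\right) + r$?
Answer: $-2250$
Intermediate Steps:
$r = -16$ ($r = -9 + \left(-4 + 1 \left(-3\right)\right) = -9 - 7 = -16$)
$E{\left(m \right)} = -16 + m^{2} + 5 m$ ($E{\left(m \right)} = \left(m^{2} + 5 m\right) - 16 = -16 + m^{2} + 5 m$)
$3 \left(-15\right) E{\left(6 \right)} = 3 \left(-15\right) \left(-16 + 6^{2} + 5 \cdot 6\right) = - 45 \left(-16 + 36 + 30\right) = \left(-45\right) 50 = -2250$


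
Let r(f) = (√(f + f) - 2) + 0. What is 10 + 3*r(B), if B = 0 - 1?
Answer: 4 + 3*I*√2 ≈ 4.0 + 4.2426*I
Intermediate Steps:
B = -1
r(f) = -2 + √2*√f (r(f) = (√(2*f) - 2) + 0 = (√2*√f - 2) + 0 = (-2 + √2*√f) + 0 = -2 + √2*√f)
10 + 3*r(B) = 10 + 3*(-2 + √2*√(-1)) = 10 + 3*(-2 + √2*I) = 10 + 3*(-2 + I*√2) = 10 + (-6 + 3*I*√2) = 4 + 3*I*√2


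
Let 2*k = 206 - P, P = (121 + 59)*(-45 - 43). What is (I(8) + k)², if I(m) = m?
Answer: 64496961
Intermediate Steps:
P = -15840 (P = 180*(-88) = -15840)
k = 8023 (k = (206 - 1*(-15840))/2 = (206 + 15840)/2 = (½)*16046 = 8023)
(I(8) + k)² = (8 + 8023)² = 8031² = 64496961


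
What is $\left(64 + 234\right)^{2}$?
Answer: $88804$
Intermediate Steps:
$\left(64 + 234\right)^{2} = 298^{2} = 88804$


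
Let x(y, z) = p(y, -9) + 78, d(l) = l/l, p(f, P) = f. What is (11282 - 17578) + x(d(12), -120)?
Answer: -6217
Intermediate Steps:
d(l) = 1
x(y, z) = 78 + y (x(y, z) = y + 78 = 78 + y)
(11282 - 17578) + x(d(12), -120) = (11282 - 17578) + (78 + 1) = -6296 + 79 = -6217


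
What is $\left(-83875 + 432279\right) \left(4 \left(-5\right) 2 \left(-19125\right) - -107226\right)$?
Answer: $303887027304$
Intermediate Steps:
$\left(-83875 + 432279\right) \left(4 \left(-5\right) 2 \left(-19125\right) - -107226\right) = 348404 \left(\left(-20\right) 2 \left(-19125\right) + \left(-37865 + 145091\right)\right) = 348404 \left(\left(-40\right) \left(-19125\right) + 107226\right) = 348404 \left(765000 + 107226\right) = 348404 \cdot 872226 = 303887027304$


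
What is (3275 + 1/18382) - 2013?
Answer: 23198085/18382 ≈ 1262.0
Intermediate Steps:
(3275 + 1/18382) - 2013 = 60201051/18382 - 2013 = 23198085/18382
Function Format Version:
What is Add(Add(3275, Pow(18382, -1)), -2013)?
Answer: Rational(23198085, 18382) ≈ 1262.0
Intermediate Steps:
Add(Add(3275, Pow(18382, -1)), -2013) = Add(Add(3275, Rational(1, 18382)), -2013) = Add(Rational(60201051, 18382), -2013) = Rational(23198085, 18382)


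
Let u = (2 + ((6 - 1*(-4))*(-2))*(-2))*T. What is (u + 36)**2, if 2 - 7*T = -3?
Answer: 4356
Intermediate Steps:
T = 5/7 (T = 2/7 - 1/7*(-3) = 2/7 + 3/7 = 5/7 ≈ 0.71429)
u = 30 (u = (2 + ((6 - 1*(-4))*(-2))*(-2))*(5/7) = (2 + ((6 + 4)*(-2))*(-2))*(5/7) = (2 + (10*(-2))*(-2))*(5/7) = (2 - 20*(-2))*(5/7) = (2 + 40)*(5/7) = 42*(5/7) = 30)
(u + 36)**2 = (30 + 36)**2 = 66**2 = 4356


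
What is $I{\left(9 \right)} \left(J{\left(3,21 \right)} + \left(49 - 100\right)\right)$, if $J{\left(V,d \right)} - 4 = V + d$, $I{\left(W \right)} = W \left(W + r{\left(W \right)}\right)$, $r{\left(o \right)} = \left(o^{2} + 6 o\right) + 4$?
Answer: $-30636$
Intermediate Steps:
$r{\left(o \right)} = 4 + o^{2} + 6 o$
$I{\left(W \right)} = W \left(4 + W^{2} + 7 W\right)$ ($I{\left(W \right)} = W \left(W + \left(4 + W^{2} + 6 W\right)\right) = W \left(4 + W^{2} + 7 W\right)$)
$J{\left(V,d \right)} = 4 + V + d$ ($J{\left(V,d \right)} = 4 + \left(V + d\right) = 4 + V + d$)
$I{\left(9 \right)} \left(J{\left(3,21 \right)} + \left(49 - 100\right)\right) = 9 \left(4 + 9^{2} + 7 \cdot 9\right) \left(\left(4 + 3 + 21\right) + \left(49 - 100\right)\right) = 9 \left(4 + 81 + 63\right) \left(28 - 51\right) = 9 \cdot 148 \left(-23\right) = 1332 \left(-23\right) = -30636$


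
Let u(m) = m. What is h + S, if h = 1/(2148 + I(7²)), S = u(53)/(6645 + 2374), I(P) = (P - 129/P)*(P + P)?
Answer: 363695/60355148 ≈ 0.0060259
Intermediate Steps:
I(P) = 2*P*(P - 129/P) (I(P) = (P - 129/P)*(2*P) = 2*P*(P - 129/P))
S = 53/9019 (S = 53/(6645 + 2374) = 53/9019 ≈ 0.0058765)
h = 1/6692 (h = 1/(2148 + (-258 + 2*(7²)²)) = 1/(2148 + (-258 + 2*49²)) = 1/(2148 + (-258 + 2*2401)) = 1/(2148 + (-258 + 4802)) = 1/(2148 + 4544) = 1/6692 ≈ 0.00014943)
h + S = 1/6692 + 53/9019 = 363695/60355148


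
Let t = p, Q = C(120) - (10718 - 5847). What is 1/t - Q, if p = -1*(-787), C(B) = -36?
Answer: 3861810/787 ≈ 4907.0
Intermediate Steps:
p = 787
Q = -4907 (Q = -36 - (10718 - 5847) = -36 - 1*4871 = -36 - 4871 = -4907)
t = 787
1/t - Q = 1/787 - 1*(-4907) = 1/787 + 4907 = 3861810/787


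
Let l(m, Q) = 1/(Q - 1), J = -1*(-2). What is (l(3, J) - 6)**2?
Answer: 25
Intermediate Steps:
J = 2
l(m, Q) = 1/(-1 + Q)
(l(3, J) - 6)**2 = (1/(-1 + 2) - 6)**2 = (1/1 - 6)**2 = (1 - 6)**2 = (-5)**2 = 25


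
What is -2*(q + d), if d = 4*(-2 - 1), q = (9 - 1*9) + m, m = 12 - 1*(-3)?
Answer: -6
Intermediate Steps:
m = 15 (m = 12 + 3 = 15)
q = 15 (q = (9 - 1*9) + 15 = (9 - 9) + 15 = 0 + 15 = 15)
d = -12 (d = 4*(-3) = -12)
-2*(q + d) = -2*(15 - 12) = -2*3 = -6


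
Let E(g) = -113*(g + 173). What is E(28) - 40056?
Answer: -62769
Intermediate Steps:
E(g) = -19549 - 113*g (E(g) = -113*(173 + g) = -19549 - 113*g)
E(28) - 40056 = (-19549 - 113*28) - 40056 = (-19549 - 3164) - 40056 = -22713 - 40056 = -62769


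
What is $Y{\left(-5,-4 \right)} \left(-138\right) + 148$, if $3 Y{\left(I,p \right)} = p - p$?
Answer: $148$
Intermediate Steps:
$Y{\left(I,p \right)} = 0$ ($Y{\left(I,p \right)} = \frac{p - p}{3} = \frac{1}{3} \cdot 0 = 0$)
$Y{\left(-5,-4 \right)} \left(-138\right) + 148 = 0 \left(-138\right) + 148 = 0 + 148 = 148$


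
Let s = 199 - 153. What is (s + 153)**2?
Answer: 39601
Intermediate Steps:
s = 46
(s + 153)**2 = (46 + 153)**2 = 199**2 = 39601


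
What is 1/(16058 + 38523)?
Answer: 1/54581 ≈ 1.8321e-5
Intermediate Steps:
1/(16058 + 38523) = 1/54581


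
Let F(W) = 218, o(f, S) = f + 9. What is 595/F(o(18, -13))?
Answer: 595/218 ≈ 2.7294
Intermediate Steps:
o(f, S) = 9 + f
595/F(o(18, -13)) = 595/218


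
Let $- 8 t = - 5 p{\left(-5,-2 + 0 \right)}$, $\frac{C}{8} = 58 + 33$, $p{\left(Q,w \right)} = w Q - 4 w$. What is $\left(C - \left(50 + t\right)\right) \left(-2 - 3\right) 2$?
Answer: $- \frac{13335}{2} \approx -6667.5$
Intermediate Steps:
$p{\left(Q,w \right)} = - 4 w + Q w$ ($p{\left(Q,w \right)} = Q w - 4 w = - 4 w + Q w$)
$C = 728$ ($C = 8 \left(58 + 33\right) = 8 \cdot 91 = 728$)
$t = \frac{45}{4}$ ($t = - \frac{\left(-5\right) \left(-2 + 0\right) \left(-4 - 5\right)}{8} = - \frac{\left(-5\right) \left(\left(-2\right) \left(-9\right)\right)}{8} = - \frac{\left(-5\right) 18}{8} = \left(- \frac{1}{8}\right) \left(-90\right) = \frac{45}{4} \approx 11.25$)
$\left(C - \left(50 + t\right)\right) \left(-2 - 3\right) 2 = \left(728 - \frac{245}{4}\right) \left(-2 - 3\right) 2 = \left(728 - \frac{245}{4}\right) \left(\left(-5\right) 2\right) = \left(728 - \frac{245}{4}\right) \left(-10\right) = \frac{2667}{4} \left(-10\right) = - \frac{13335}{2}$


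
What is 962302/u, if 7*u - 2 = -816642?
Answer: -306187/37120 ≈ -8.2486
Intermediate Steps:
u = -816640/7 (u = 2/7 + (⅐)*(-816642) = 2/7 - 816642/7 = -816640/7 ≈ -1.1666e+5)
962302/u = 962302/(-816640/7) = 962302*(-7/816640) = -306187/37120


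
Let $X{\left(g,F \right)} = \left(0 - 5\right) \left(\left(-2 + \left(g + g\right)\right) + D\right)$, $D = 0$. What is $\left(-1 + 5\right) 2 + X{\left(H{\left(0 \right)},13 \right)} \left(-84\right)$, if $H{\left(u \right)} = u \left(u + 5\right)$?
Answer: $-832$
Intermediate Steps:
$H{\left(u \right)} = u \left(5 + u\right)$
$X{\left(g,F \right)} = 10 - 10 g$ ($X{\left(g,F \right)} = \left(0 - 5\right) \left(\left(-2 + \left(g + g\right)\right) + 0\right) = - 5 \left(\left(-2 + 2 g\right) + 0\right) = - 5 \left(-2 + 2 g\right) = 10 - 10 g$)
$\left(-1 + 5\right) 2 + X{\left(H{\left(0 \right)},13 \right)} \left(-84\right) = \left(-1 + 5\right) 2 + \left(10 - 10 \cdot 0 \left(5 + 0\right)\right) \left(-84\right) = 4 \cdot 2 + \left(10 - 10 \cdot 0 \cdot 5\right) \left(-84\right) = 8 + \left(10 - 0\right) \left(-84\right) = 8 + \left(10 + 0\right) \left(-84\right) = 8 + 10 \left(-84\right) = 8 - 840 = -832$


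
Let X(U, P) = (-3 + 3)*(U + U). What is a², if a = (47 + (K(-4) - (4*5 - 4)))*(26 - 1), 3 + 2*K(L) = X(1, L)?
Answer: 2175625/4 ≈ 5.4391e+5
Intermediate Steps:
X(U, P) = 0 (X(U, P) = 0*(2*U) = 0)
K(L) = -3/2 (K(L) = -3/2 + (½)*0 = -3/2 + 0 = -3/2)
a = 1475/2 (a = (47 + (-3/2 - (4*5 - 4)))*(26 - 1) = (47 + (-3/2 - (20 - 4)))*25 = (47 + (-3/2 - 1*16))*25 = (47 + (-3/2 - 16))*25 = (47 - 35/2)*25 = (59/2)*25 = 1475/2 ≈ 737.50)
a² = (1475/2)² = 2175625/4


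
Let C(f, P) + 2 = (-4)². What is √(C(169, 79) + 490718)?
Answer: 2*√122683 ≈ 700.52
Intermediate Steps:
C(f, P) = 14 (C(f, P) = -2 + (-4)² = -2 + 16 = 14)
√(C(169, 79) + 490718) = √(14 + 490718) = √490732 = 2*√122683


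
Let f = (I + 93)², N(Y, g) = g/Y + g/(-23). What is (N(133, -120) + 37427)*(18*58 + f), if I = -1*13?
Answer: 852355813492/3059 ≈ 2.7864e+8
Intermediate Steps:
I = -13
N(Y, g) = -g/23 + g/Y (N(Y, g) = g/Y + g*(-1/23) = g/Y - g/23 = -g/23 + g/Y)
f = 6400 (f = (-13 + 93)² = 80² = 6400)
(N(133, -120) + 37427)*(18*58 + f) = ((-1/23*(-120) - 120/133) + 37427)*(18*58 + 6400) = ((120/23 - 120*1/133) + 37427)*(1044 + 6400) = ((120/23 - 120/133) + 37427)*7444 = (13200/3059 + 37427)*7444 = (114502393/3059)*7444 = 852355813492/3059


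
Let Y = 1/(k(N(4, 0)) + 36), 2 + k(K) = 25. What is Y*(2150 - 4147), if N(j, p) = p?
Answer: -1997/59 ≈ -33.847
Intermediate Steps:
k(K) = 23 (k(K) = -2 + 25 = 23)
Y = 1/59 (Y = 1/(23 + 36) = 1/59 ≈ 0.016949)
Y*(2150 - 4147) = (2150 - 4147)/59 = (1/59)*(-1997) = -1997/59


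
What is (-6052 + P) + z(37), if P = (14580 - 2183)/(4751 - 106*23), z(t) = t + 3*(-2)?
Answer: -13914176/2313 ≈ -6015.6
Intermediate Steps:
z(t) = -6 + t (z(t) = t - 6 = -6 + t)
P = 12397/2313 (P = 12397/(4751 - 2438) = 12397/2313 ≈ 5.3597)
(-6052 + P) + z(37) = (-6052 + 12397/2313) + (-6 + 37) = -13985879/2313 + 31 = -13914176/2313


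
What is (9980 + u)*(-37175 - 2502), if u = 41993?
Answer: -2062132721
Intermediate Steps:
(9980 + u)*(-37175 - 2502) = (9980 + 41993)*(-37175 - 2502) = 51973*(-39677) = -2062132721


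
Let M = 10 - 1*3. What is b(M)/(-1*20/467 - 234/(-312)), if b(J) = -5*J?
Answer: -65380/1321 ≈ -49.493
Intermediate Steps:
M = 7 (M = 10 - 3 = 7)
b(M)/(-1*20/467 - 234/(-312)) = (-5*7)/(-1*20/467 - 234/(-312)) = -35/(-20*1/467 - 234*(-1/312)) = -35/(-20/467 + 3/4) = -35/1321/1868 = -35*1868/1321 = -65380/1321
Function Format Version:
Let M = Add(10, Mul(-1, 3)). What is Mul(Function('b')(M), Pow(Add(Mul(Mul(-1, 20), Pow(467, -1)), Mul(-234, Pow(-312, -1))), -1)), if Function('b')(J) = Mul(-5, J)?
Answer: Rational(-65380, 1321) ≈ -49.493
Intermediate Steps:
M = 7 (M = Add(10, -3) = 7)
Mul(Function('b')(M), Pow(Add(Mul(Mul(-1, 20), Pow(467, -1)), Mul(-234, Pow(-312, -1))), -1)) = Mul(Mul(-5, 7), Pow(Add(Mul(Mul(-1, 20), Pow(467, -1)), Mul(-234, Pow(-312, -1))), -1)) = Mul(-35, Pow(Add(Mul(-20, Rational(1, 467)), Mul(-234, Rational(-1, 312))), -1)) = Mul(-35, Pow(Add(Rational(-20, 467), Rational(3, 4)), -1)) = Mul(-35, Pow(Rational(1321, 1868), -1)) = Mul(-35, Rational(1868, 1321)) = Rational(-65380, 1321)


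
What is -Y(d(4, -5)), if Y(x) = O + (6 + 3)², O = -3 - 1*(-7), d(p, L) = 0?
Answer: -85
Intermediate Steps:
O = 4 (O = -3 + 7 = 4)
Y(x) = 85 (Y(x) = 4 + (6 + 3)² = 4 + 9² = 4 + 81 = 85)
-Y(d(4, -5)) = -1*85 = -85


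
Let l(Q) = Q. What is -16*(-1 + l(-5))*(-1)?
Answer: -96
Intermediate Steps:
-16*(-1 + l(-5))*(-1) = -16*(-1 - 5)*(-1) = -(-96)*(-1) = -16*6 = -96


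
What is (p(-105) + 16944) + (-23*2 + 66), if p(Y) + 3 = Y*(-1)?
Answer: 17066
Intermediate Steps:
p(Y) = -3 - Y (p(Y) = -3 + Y*(-1) = -3 - Y)
(p(-105) + 16944) + (-23*2 + 66) = ((-3 - 1*(-105)) + 16944) + (-23*2 + 66) = ((-3 + 105) + 16944) + (-46 + 66) = (102 + 16944) + 20 = 17046 + 20 = 17066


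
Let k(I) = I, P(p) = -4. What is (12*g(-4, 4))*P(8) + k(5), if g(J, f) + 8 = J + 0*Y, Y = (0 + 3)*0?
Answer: 581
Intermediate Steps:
Y = 0 (Y = 3*0 = 0)
g(J, f) = -8 + J (g(J, f) = -8 + (J + 0*0) = -8 + (J + 0) = -8 + J)
(12*g(-4, 4))*P(8) + k(5) = (12*(-8 - 4))*(-4) + 5 = (12*(-12))*(-4) + 5 = -144*(-4) + 5 = 576 + 5 = 581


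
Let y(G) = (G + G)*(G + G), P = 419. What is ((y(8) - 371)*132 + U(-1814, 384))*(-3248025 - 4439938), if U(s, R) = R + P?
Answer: 110529844051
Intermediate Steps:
y(G) = 4*G**2 (y(G) = (2*G)*(2*G) = 4*G**2)
U(s, R) = 419 + R (U(s, R) = R + 419 = 419 + R)
((y(8) - 371)*132 + U(-1814, 384))*(-3248025 - 4439938) = ((4*8**2 - 371)*132 + (419 + 384))*(-3248025 - 4439938) = ((4*64 - 371)*132 + 803)*(-7687963) = ((256 - 371)*132 + 803)*(-7687963) = (-115*132 + 803)*(-7687963) = (-15180 + 803)*(-7687963) = -14377*(-7687963) = 110529844051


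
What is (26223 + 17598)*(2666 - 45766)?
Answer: -1888685100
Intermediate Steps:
(26223 + 17598)*(2666 - 45766) = 43821*(-43100) = -1888685100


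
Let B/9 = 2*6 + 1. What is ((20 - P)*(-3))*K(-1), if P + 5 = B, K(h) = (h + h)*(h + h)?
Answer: 1104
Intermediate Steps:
K(h) = 4*h² (K(h) = (2*h)*(2*h) = 4*h²)
B = 117 (B = 9*(2*6 + 1) = 9*(12 + 1) = 9*13 = 117)
P = 112 (P = -5 + 117 = 112)
((20 - P)*(-3))*K(-1) = ((20 - 1*112)*(-3))*(4*(-1)²) = ((20 - 112)*(-3))*(4*1) = -92*(-3)*4 = 276*4 = 1104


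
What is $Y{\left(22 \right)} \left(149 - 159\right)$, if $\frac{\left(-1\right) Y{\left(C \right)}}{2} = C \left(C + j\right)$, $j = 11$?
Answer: $14520$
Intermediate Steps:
$Y{\left(C \right)} = - 2 C \left(11 + C\right)$ ($Y{\left(C \right)} = - 2 C \left(C + 11\right) = - 2 C \left(11 + C\right)$)
$Y{\left(22 \right)} \left(149 - 159\right) = \left(-2\right) 22 \left(11 + 22\right) \left(149 - 159\right) = \left(-2\right) 22 \cdot 33 \left(-10\right) = \left(-1452\right) \left(-10\right) = 14520$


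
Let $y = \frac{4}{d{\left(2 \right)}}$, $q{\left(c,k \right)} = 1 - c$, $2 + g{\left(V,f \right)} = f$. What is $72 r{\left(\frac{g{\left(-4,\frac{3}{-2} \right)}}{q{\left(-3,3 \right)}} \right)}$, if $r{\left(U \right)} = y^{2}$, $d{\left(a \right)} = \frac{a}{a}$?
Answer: $1152$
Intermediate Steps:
$g{\left(V,f \right)} = -2 + f$
$d{\left(a \right)} = 1$
$y = 4$ ($y = \frac{4}{1} = 4 \cdot 1 = 4$)
$r{\left(U \right)} = 16$ ($r{\left(U \right)} = 4^{2} = 16$)
$72 r{\left(\frac{g{\left(-4,\frac{3}{-2} \right)}}{q{\left(-3,3 \right)}} \right)} = 72 \cdot 16 = 1152$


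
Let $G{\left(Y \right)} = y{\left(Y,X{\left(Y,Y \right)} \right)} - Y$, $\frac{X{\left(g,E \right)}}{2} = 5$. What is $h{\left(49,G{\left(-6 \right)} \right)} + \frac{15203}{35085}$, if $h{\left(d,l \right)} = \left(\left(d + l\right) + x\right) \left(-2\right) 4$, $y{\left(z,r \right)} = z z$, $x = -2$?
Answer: $- \frac{24965317}{35085} \approx -711.57$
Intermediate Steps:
$X{\left(g,E \right)} = 10$ ($X{\left(g,E \right)} = 2 \cdot 5 = 10$)
$y{\left(z,r \right)} = z^{2}$
$G{\left(Y \right)} = Y^{2} - Y$
$h{\left(d,l \right)} = 16 - 8 d - 8 l$ ($h{\left(d,l \right)} = \left(\left(d + l\right) - 2\right) \left(-2\right) 4 = \left(-2 + d + l\right) \left(-2\right) 4 = \left(4 - 2 d - 2 l\right) 4 = 16 - 8 d - 8 l$)
$h{\left(49,G{\left(-6 \right)} \right)} + \frac{15203}{35085} = \left(16 - 392 - 8 \left(- 6 \left(-1 - 6\right)\right)\right) + \frac{15203}{35085} = \left(16 - 392 - 8 \left(\left(-6\right) \left(-7\right)\right)\right) + 15203 \cdot \frac{1}{35085} = \left(16 - 392 - 336\right) + \frac{15203}{35085} = -712 + \frac{15203}{35085} = - \frac{24965317}{35085}$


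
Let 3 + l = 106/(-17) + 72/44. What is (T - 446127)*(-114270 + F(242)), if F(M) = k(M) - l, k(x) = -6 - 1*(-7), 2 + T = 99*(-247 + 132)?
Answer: 9775647651348/187 ≈ 5.2276e+10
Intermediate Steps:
T = -11387 (T = -2 + 99*(-247 + 132) = -2 + 99*(-115) = -2 - 11385 = -11387)
k(x) = 1 (k(x) = -6 + 7 = 1)
l = -1421/187 (l = -3 + (106/(-17) + 72/44) = -3 + (106*(-1/17) + 72*(1/44)) = -3 + (-106/17 + 18/11) = -3 - 860/187 = -1421/187 ≈ -7.5989)
F(M) = 1608/187 (F(M) = 1 - 1*(-1421/187) = 1 + 1421/187 = 1608/187)
(T - 446127)*(-114270 + F(242)) = (-11387 - 446127)*(-114270 + 1608/187) = -457514*(-21366882/187) = 9775647651348/187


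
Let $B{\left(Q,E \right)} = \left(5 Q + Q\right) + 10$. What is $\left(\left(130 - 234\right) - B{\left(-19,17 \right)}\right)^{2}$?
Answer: $0$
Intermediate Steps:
$B{\left(Q,E \right)} = 10 + 6 Q$ ($B{\left(Q,E \right)} = 6 Q + 10 = 10 + 6 Q$)
$\left(\left(130 - 234\right) - B{\left(-19,17 \right)}\right)^{2} = \left(\left(130 - 234\right) - \left(10 + 6 \left(-19\right)\right)\right)^{2} = \left(-104 - \left(10 - 114\right)\right)^{2} = \left(-104 - -104\right)^{2} = \left(-104 + 104\right)^{2} = 0^{2} = 0$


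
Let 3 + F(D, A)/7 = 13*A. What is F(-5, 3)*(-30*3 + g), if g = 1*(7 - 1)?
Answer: -21168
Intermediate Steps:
F(D, A) = -21 + 91*A (F(D, A) = -21 + 7*(13*A) = -21 + 91*A)
g = 6 (g = 1*6 = 6)
F(-5, 3)*(-30*3 + g) = (-21 + 91*3)*(-30*3 + 6) = (-21 + 273)*(-90 + 6) = 252*(-84) = -21168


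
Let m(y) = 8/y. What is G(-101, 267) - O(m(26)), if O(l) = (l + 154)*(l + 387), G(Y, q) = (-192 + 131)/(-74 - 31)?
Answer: -1060511741/17745 ≈ -59764.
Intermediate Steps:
G(Y, q) = 61/105 (G(Y, q) = -61/(-105) = -61*(-1/105) = 61/105)
O(l) = (154 + l)*(387 + l)
G(-101, 267) - O(m(26)) = 61/105 - (59598 + (8/26)² + 541*(8/26)) = 61/105 - (59598 + (8*(1/26))² + 541*(8*(1/26))) = 61/105 - (59598 + (4/13)² + 541*(4/13)) = 61/105 - (59598 + 16/169 + 2164/13) = 61/105 - 1*10100210/169 = 61/105 - 10100210/169 = -1060511741/17745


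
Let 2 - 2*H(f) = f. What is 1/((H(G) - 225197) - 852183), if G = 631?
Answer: -2/2155389 ≈ -9.2791e-7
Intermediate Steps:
H(f) = 1 - f/2
1/((H(G) - 225197) - 852183) = 1/(((1 - 1/2*631) - 225197) - 852183) = 1/(((1 - 631/2) - 225197) - 852183) = 1/((-629/2 - 225197) - 852183) = 1/(-451023/2 - 852183) = 1/(-2155389/2) = -2/2155389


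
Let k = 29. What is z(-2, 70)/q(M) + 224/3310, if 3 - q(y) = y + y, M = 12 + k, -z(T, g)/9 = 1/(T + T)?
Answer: 20497/522980 ≈ 0.039193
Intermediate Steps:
z(T, g) = -9/(2*T) (z(T, g) = -9/(T + T) = -9*1/(2*T) = -9/(2*T))
M = 41 (M = 12 + 29 = 41)
q(y) = 3 - 2*y (q(y) = 3 - (y + y) = 3 - 2*y)
z(-2, 70)/q(M) + 224/3310 = (-9/2/(-2))/(3 - 2*41) + 224/3310 = (-9/2*(-1/2))/(3 - 82) + 224*(1/3310) = (9/4)/(-79) + 112/1655 = (9/4)*(-1/79) + 112/1655 = -9/316 + 112/1655 = 20497/522980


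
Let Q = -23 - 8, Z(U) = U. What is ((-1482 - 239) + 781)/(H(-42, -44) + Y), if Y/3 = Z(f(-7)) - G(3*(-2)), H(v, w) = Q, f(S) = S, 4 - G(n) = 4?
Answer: 235/13 ≈ 18.077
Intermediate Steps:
G(n) = 0 (G(n) = 4 - 1*4 = 4 - 4 = 0)
Q = -31
H(v, w) = -31
Y = -21 (Y = 3*(-7 - 1*0) = 3*(-7 + 0) = 3*(-7) = -21)
((-1482 - 239) + 781)/(H(-42, -44) + Y) = ((-1482 - 239) + 781)/(-31 - 21) = (-1721 + 781)/(-52) = -940*(-1/52) = 235/13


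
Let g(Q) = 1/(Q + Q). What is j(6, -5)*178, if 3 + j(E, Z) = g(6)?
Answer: -3115/6 ≈ -519.17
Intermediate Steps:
g(Q) = 1/(2*Q)
j(E, Z) = -35/12 (j(E, Z) = -3 + (½)/6 = -3 + (½)*(⅙) = -3 + 1/12 = -35/12)
j(6, -5)*178 = -35/12*178 = -3115/6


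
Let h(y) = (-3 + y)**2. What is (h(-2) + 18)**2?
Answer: 1849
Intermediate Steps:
(h(-2) + 18)**2 = ((-3 - 2)**2 + 18)**2 = ((-5)**2 + 18)**2 = (25 + 18)**2 = 43**2 = 1849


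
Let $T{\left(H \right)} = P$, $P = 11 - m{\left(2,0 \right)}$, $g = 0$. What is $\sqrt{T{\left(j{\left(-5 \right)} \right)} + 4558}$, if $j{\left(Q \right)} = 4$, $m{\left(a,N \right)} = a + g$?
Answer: $\sqrt{4567} \approx 67.58$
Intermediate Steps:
$m{\left(a,N \right)} = a$ ($m{\left(a,N \right)} = a + 0 = a$)
$P = 9$ ($P = 11 - 2 = 9$)
$T{\left(H \right)} = 9$
$\sqrt{T{\left(j{\left(-5 \right)} \right)} + 4558} = \sqrt{9 + 4558} = \sqrt{4567}$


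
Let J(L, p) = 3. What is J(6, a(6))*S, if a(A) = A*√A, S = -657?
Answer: -1971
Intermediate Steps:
a(A) = A^(3/2)
J(6, a(6))*S = 3*(-657) = -1971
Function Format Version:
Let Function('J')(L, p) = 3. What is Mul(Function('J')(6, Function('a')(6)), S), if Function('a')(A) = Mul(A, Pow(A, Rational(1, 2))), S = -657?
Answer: -1971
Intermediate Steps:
Function('a')(A) = Pow(A, Rational(3, 2))
Mul(Function('J')(6, Function('a')(6)), S) = Mul(3, -657) = -1971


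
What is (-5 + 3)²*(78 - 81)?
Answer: -12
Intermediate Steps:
(-5 + 3)²*(78 - 81) = (-2)²*(-3) = 4*(-3) = -12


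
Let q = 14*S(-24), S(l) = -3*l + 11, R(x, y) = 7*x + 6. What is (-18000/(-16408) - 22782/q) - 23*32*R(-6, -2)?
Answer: 4507342755/170233 ≈ 26478.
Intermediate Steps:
R(x, y) = 6 + 7*x
S(l) = 11 - 3*l
q = 1162 (q = 14*(11 - 3*(-24)) = 14*(11 + 72) = 14*83 = 1162)
(-18000/(-16408) - 22782/q) - 23*32*R(-6, -2) = (-18000/(-16408) - 22782/1162) - 23*32*(6 + 7*(-6)) = (-18000*(-1/16408) - 22782*1/1162) - 736*(6 - 42) = (2250/2051 - 11391/581) - 736*(-36) = -3150813/170233 - 1*(-26496) = -3150813/170233 + 26496 = 4507342755/170233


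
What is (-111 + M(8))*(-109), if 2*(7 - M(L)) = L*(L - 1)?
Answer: 14388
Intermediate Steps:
M(L) = 7 - L*(-1 + L)/2 (M(L) = 7 - L*(L - 1)/2 = 7 - L*(-1 + L)/2)
(-111 + M(8))*(-109) = (-111 + (7 + (½)*8 - ½*8²))*(-109) = (-111 + (7 + 4 - ½*64))*(-109) = (-111 + (7 + 4 - 32))*(-109) = (-111 - 21)*(-109) = -132*(-109) = 14388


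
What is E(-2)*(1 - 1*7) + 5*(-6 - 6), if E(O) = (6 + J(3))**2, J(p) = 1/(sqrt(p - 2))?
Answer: -354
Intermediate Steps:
J(p) = 1/sqrt(-2 + p) (J(p) = 1/(sqrt(-2 + p)) = 1/sqrt(-2 + p))
E(O) = 49 (E(O) = (6 + 1/sqrt(-2 + 3))**2 = (6 + 1/sqrt(1))**2 = (6 + 1)**2 = 7**2 = 49)
E(-2)*(1 - 1*7) + 5*(-6 - 6) = 49*(1 - 1*7) + 5*(-6 - 6) = 49*(1 - 7) + 5*(-12) = 49*(-6) - 60 = -294 - 60 = -354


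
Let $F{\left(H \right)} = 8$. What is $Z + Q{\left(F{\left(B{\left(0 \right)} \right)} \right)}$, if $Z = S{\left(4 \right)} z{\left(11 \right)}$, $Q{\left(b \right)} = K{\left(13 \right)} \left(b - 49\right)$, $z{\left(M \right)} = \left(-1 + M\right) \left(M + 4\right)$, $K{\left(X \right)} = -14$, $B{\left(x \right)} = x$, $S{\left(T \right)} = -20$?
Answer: $-2426$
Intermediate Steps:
$z{\left(M \right)} = \left(-1 + M\right) \left(4 + M\right)$
$Q{\left(b \right)} = 686 - 14 b$ ($Q{\left(b \right)} = - 14 \left(b - 49\right) = - 14 \left(-49 + b\right) = 686 - 14 b$)
$Z = -3000$ ($Z = - 20 \left(-4 + 11^{2} + 3 \cdot 11\right) = - 20 \left(-4 + 121 + 33\right) = \left(-20\right) 150 = -3000$)
$Z + Q{\left(F{\left(B{\left(0 \right)} \right)} \right)} = -3000 + \left(686 - 112\right) = -3000 + 574 = -2426$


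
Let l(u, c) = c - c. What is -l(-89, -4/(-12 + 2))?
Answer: 0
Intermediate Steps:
l(u, c) = 0
-l(-89, -4/(-12 + 2)) = -1*0 = 0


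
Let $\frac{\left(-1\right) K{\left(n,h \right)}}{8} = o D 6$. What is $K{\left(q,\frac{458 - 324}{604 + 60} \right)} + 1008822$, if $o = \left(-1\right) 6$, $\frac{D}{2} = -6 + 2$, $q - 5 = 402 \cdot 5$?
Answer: $1006518$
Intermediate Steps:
$q = 2015$ ($q = 5 + 402 \cdot 5 = 5 + 2010 = 2015$)
$D = -8$ ($D = 2 \left(-6 + 2\right) = 2 \left(-4\right) = -8$)
$o = -6$
$K{\left(n,h \right)} = -2304$ ($K{\left(n,h \right)} = - 8 \left(-6\right) \left(-8\right) 6 = - 8 \cdot 48 \cdot 6 = \left(-8\right) 288 = -2304$)
$K{\left(q,\frac{458 - 324}{604 + 60} \right)} + 1008822 = -2304 + 1008822 = 1006518$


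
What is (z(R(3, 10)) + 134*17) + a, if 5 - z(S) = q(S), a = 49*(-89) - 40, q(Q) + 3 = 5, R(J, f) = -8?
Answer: -2120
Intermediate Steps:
q(Q) = 2 (q(Q) = -3 + 5 = 2)
a = -4401 (a = -4361 - 40 = -4401)
z(S) = 3 (z(S) = 5 - 1*2 = 5 - 2 = 3)
(z(R(3, 10)) + 134*17) + a = (3 + 134*17) - 4401 = (3 + 2278) - 4401 = 2281 - 4401 = -2120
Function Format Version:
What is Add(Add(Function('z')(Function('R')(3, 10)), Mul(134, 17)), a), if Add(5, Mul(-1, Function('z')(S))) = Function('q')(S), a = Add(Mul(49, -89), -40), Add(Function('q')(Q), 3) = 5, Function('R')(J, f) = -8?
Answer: -2120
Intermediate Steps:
Function('q')(Q) = 2 (Function('q')(Q) = Add(-3, 5) = 2)
a = -4401 (a = Add(-4361, -40) = -4401)
Function('z')(S) = 3 (Function('z')(S) = Add(5, Mul(-1, 2)) = Add(5, -2) = 3)
Add(Add(Function('z')(Function('R')(3, 10)), Mul(134, 17)), a) = Add(Add(3, Mul(134, 17)), -4401) = Add(Add(3, 2278), -4401) = Add(2281, -4401) = -2120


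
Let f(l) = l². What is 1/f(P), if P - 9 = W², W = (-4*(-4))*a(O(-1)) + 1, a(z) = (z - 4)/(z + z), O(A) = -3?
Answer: 81/12687844 ≈ 6.3841e-6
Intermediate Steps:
a(z) = (-4 + z)/(2*z) (a(z) = (-4 + z)/((2*z)) = (-4 + z)*(1/(2*z)) = (-4 + z)/(2*z))
W = 59/3 (W = (-4*(-4))*((½)*(-4 - 3)/(-3)) + 1 = 16*((½)*(-⅓)*(-7)) + 1 = 16*(7/6) + 1 = 56/3 + 1 = 59/3 ≈ 19.667)
P = 3562/9 (P = 9 + (59/3)² = 9 + 3481/9 = 3562/9 ≈ 395.78)
1/f(P) = 1/((3562/9)²) = 1/(12687844/81) = 81/12687844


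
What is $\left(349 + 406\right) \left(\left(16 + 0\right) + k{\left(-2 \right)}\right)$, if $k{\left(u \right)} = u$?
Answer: $10570$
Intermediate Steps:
$\left(349 + 406\right) \left(\left(16 + 0\right) + k{\left(-2 \right)}\right) = \left(349 + 406\right) \left(\left(16 + 0\right) - 2\right) = 755 \left(16 - 2\right) = 755 \cdot 14 = 10570$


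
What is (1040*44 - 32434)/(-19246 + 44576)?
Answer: 6663/12665 ≈ 0.52610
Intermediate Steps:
(1040*44 - 32434)/(-19246 + 44576) = (45760 - 32434)/25330 = 13326*(1/25330) = 6663/12665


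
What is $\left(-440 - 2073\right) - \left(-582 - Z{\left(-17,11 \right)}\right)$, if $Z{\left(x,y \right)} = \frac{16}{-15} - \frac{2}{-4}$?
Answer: $- \frac{57947}{30} \approx -1931.6$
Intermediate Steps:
$Z{\left(x,y \right)} = - \frac{17}{30}$ ($Z{\left(x,y \right)} = 16 \left(- \frac{1}{15}\right) - - \frac{1}{2} = - \frac{16}{15} + \frac{1}{2} = - \frac{17}{30}$)
$\left(-440 - 2073\right) - \left(-582 - Z{\left(-17,11 \right)}\right) = \left(-440 - 2073\right) + \left(\left(1084 - \frac{17}{30}\right) - 502\right) = -2513 + \left(\frac{32503}{30} - 502\right) = -2513 + \frac{17443}{30} = - \frac{57947}{30}$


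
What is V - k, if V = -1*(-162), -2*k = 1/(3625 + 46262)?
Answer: 16163389/99774 ≈ 162.00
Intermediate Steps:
k = -1/99774 (k = -1/(2*(3625 + 46262)) = -½/49887 = -½*1/49887 = -1/99774 ≈ -1.0023e-5)
V = 162
V - k = 162 - 1*(-1/99774) = 162 + 1/99774 = 16163389/99774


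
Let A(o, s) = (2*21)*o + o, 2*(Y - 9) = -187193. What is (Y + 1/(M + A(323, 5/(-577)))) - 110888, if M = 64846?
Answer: -32198756983/157470 ≈ -2.0448e+5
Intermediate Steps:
Y = -187175/2 (Y = 9 + (½)*(-187193) = 9 - 187193/2 = -187175/2 ≈ -93588.)
A(o, s) = 43*o (A(o, s) = 42*o + o = 43*o)
(Y + 1/(M + A(323, 5/(-577)))) - 110888 = (-187175/2 + 1/(64846 + 43*323)) - 110888 = (-187175/2 + 1/(64846 + 13889)) - 110888 = (-187175/2 + 1/78735) - 110888 = -14737223623/157470 - 110888 = -32198756983/157470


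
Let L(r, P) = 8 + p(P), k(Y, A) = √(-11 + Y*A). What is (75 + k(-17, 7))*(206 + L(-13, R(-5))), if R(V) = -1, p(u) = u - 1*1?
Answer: 15900 + 212*I*√130 ≈ 15900.0 + 2417.2*I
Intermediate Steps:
p(u) = -1 + u (p(u) = u - 1 = -1 + u)
k(Y, A) = √(-11 + A*Y)
L(r, P) = 7 + P (L(r, P) = 8 + (-1 + P) = 7 + P)
(75 + k(-17, 7))*(206 + L(-13, R(-5))) = (75 + √(-11 + 7*(-17)))*(206 + (7 - 1)) = (75 + √(-11 - 119))*(206 + 6) = (75 + √(-130))*212 = (75 + I*√130)*212 = 15900 + 212*I*√130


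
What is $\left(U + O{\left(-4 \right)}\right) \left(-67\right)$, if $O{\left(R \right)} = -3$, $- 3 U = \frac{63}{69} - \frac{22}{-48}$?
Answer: $\frac{383575}{1656} \approx 231.63$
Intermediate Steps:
$U = - \frac{757}{1656}$ ($U = - \frac{\frac{63}{69} - \frac{22}{-48}}{3} = - \frac{63 \cdot \frac{1}{69} - - \frac{11}{24}}{3} = - \frac{\frac{21}{23} + \frac{11}{24}}{3} = \left(- \frac{1}{3}\right) \frac{757}{552} = - \frac{757}{1656} \approx -0.45713$)
$\left(U + O{\left(-4 \right)}\right) \left(-67\right) = \left(- \frac{757}{1656} - 3\right) \left(-67\right) = \left(- \frac{5725}{1656}\right) \left(-67\right) = \frac{383575}{1656}$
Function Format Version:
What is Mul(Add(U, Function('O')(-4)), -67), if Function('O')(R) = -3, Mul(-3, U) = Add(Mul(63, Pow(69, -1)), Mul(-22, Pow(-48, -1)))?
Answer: Rational(383575, 1656) ≈ 231.63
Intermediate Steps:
U = Rational(-757, 1656) (U = Mul(Rational(-1, 3), Add(Mul(63, Pow(69, -1)), Mul(-22, Pow(-48, -1)))) = Mul(Rational(-1, 3), Add(Mul(63, Rational(1, 69)), Mul(-22, Rational(-1, 48)))) = Mul(Rational(-1, 3), Add(Rational(21, 23), Rational(11, 24))) = Mul(Rational(-1, 3), Rational(757, 552)) = Rational(-757, 1656) ≈ -0.45713)
Mul(Add(U, Function('O')(-4)), -67) = Mul(Add(Rational(-757, 1656), -3), -67) = Mul(Rational(-5725, 1656), -67) = Rational(383575, 1656)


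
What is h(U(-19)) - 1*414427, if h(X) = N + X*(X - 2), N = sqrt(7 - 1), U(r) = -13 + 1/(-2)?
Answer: -1656871/4 + sqrt(6) ≈ -4.1422e+5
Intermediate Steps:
U(r) = -27/2 (U(r) = -13 - 1/2 = -27/2)
N = sqrt(6) ≈ 2.4495
h(X) = sqrt(6) + X*(-2 + X) (h(X) = sqrt(6) + X*(X - 2) = sqrt(6) + X*(-2 + X))
h(U(-19)) - 1*414427 = (sqrt(6) + (-27/2)**2 - 2*(-27/2)) - 1*414427 = (sqrt(6) + 729/4 + 27) - 414427 = (837/4 + sqrt(6)) - 414427 = -1656871/4 + sqrt(6)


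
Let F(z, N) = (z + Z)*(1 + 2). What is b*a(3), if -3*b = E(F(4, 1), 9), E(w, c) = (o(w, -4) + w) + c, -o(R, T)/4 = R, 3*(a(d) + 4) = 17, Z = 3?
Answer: 30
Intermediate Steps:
F(z, N) = 9 + 3*z (F(z, N) = (z + 3)*(1 + 2) = (3 + z)*3 = 9 + 3*z)
a(d) = 5/3 (a(d) = -4 + (1/3)*17 = -4 + 17/3 = 5/3)
o(R, T) = -4*R
E(w, c) = c - 3*w (E(w, c) = (-4*w + w) + c = -3*w + c = c - 3*w)
b = 18 (b = -(9 - 3*(9 + 3*4))/3 = -(9 - 3*(9 + 12))/3 = -(9 - 3*21)/3 = -(9 - 63)/3 = -1/3*(-54) = 18)
b*a(3) = 18*(5/3) = 30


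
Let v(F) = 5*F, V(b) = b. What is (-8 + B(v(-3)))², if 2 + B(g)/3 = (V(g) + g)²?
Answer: 7214596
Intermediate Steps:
B(g) = -6 + 12*g² (B(g) = -6 + 3*(g + g)² = -6 + 3*(2*g)² = -6 + 3*(4*g²) = -6 + 12*g²)
(-8 + B(v(-3)))² = (-8 + (-6 + 12*(5*(-3))²))² = (-8 + (-6 + 12*(-15)²))² = (-8 + (-6 + 12*225))² = (-8 + (-6 + 2700))² = (-8 + 2694)² = 2686² = 7214596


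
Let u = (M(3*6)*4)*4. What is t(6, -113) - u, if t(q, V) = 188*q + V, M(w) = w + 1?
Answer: 711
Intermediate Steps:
M(w) = 1 + w
t(q, V) = V + 188*q
u = 304 (u = ((1 + 3*6)*4)*4 = ((1 + 18)*4)*4 = (19*4)*4 = 76*4 = 304)
t(6, -113) - u = (-113 + 188*6) - 1*304 = (-113 + 1128) - 304 = 1015 - 304 = 711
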